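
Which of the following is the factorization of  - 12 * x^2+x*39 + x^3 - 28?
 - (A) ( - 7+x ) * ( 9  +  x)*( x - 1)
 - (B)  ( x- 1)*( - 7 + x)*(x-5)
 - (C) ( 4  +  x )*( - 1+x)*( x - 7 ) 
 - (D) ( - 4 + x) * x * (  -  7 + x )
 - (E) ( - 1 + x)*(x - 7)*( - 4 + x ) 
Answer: E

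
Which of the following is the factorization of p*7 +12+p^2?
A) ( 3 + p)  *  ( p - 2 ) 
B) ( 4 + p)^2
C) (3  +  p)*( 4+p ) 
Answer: C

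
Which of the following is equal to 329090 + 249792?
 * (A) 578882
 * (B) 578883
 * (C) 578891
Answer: A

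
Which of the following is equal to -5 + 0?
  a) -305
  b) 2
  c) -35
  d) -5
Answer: d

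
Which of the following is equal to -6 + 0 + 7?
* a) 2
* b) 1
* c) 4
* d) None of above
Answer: b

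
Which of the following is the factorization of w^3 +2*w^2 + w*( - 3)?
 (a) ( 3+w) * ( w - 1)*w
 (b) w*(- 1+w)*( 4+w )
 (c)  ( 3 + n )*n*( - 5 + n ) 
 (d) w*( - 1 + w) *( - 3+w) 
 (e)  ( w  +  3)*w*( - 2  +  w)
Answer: a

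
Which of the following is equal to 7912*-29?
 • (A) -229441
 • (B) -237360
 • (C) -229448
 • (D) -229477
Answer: C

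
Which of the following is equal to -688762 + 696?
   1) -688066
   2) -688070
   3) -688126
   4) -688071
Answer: 1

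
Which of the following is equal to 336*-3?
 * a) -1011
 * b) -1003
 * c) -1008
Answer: c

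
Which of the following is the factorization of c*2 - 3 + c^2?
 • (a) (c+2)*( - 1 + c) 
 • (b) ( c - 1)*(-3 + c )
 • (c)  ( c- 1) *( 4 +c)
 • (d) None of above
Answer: d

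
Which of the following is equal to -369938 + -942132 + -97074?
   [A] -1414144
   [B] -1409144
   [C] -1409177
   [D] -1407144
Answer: B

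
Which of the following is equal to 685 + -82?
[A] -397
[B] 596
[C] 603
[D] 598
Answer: C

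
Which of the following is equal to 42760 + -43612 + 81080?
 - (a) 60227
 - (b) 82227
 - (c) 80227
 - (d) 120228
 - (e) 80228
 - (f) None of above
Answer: e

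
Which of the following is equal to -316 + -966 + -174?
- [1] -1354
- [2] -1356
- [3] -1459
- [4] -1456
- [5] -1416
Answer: 4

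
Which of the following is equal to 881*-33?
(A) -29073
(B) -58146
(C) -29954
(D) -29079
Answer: A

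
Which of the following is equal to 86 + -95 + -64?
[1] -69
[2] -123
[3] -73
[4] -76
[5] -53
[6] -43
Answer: 3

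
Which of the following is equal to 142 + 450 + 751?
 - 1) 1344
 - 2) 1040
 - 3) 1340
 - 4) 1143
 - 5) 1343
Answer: 5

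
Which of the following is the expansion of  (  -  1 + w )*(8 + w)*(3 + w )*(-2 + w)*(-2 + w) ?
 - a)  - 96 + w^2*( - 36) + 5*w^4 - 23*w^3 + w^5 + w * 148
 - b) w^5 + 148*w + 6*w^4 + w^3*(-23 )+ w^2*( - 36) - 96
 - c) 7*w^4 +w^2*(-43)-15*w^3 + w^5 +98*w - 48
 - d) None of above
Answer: b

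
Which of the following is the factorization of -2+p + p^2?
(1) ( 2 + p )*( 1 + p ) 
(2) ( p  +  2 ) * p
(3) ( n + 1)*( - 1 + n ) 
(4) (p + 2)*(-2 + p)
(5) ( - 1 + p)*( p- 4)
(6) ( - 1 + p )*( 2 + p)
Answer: 6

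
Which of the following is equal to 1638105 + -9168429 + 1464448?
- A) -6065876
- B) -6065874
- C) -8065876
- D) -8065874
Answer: A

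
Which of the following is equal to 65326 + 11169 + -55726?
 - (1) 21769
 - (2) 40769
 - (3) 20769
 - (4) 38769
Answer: 3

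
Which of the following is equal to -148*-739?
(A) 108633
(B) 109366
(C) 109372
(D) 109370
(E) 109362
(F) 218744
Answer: C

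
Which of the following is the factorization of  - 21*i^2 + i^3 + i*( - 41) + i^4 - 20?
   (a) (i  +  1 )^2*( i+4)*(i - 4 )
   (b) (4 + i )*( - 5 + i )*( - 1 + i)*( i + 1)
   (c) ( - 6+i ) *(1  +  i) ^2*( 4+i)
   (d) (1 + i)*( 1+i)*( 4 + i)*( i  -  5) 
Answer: d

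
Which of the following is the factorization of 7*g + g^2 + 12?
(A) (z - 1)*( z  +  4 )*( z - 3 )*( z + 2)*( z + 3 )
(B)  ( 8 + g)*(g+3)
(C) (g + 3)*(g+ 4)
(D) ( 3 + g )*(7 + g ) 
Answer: C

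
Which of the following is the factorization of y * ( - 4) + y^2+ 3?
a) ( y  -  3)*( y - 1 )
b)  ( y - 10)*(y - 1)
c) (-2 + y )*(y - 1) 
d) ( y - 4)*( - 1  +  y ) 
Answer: a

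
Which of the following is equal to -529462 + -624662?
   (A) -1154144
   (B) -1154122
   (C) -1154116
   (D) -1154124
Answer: D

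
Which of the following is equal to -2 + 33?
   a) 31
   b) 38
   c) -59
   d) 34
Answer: a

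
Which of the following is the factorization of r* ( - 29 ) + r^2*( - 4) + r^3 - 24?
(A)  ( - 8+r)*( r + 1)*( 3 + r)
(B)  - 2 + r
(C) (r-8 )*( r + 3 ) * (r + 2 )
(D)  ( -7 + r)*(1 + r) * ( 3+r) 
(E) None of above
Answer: A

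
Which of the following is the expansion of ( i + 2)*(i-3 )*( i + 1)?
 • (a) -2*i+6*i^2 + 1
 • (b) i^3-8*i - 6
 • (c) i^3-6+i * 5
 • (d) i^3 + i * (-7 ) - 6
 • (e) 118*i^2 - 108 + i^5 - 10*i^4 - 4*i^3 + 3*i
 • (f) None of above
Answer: d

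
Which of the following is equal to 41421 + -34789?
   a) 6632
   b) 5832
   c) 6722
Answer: a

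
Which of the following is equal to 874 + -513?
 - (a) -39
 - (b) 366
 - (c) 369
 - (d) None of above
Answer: d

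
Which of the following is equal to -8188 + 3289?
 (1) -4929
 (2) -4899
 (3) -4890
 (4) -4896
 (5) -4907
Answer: 2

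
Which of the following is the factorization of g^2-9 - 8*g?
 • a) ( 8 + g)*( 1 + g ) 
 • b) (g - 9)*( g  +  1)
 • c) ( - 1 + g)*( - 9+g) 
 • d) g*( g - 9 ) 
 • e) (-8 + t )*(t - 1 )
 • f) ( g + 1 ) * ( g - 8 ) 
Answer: b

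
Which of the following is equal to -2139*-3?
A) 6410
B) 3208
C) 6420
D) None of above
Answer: D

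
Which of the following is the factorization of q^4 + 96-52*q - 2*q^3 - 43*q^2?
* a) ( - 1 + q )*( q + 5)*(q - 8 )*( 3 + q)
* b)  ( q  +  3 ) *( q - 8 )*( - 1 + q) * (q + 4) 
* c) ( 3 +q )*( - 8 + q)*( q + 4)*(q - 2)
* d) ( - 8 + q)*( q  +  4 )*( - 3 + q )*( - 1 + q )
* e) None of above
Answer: b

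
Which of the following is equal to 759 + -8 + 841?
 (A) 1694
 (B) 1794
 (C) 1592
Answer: C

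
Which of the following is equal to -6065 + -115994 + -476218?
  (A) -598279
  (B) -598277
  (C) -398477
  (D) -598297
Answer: B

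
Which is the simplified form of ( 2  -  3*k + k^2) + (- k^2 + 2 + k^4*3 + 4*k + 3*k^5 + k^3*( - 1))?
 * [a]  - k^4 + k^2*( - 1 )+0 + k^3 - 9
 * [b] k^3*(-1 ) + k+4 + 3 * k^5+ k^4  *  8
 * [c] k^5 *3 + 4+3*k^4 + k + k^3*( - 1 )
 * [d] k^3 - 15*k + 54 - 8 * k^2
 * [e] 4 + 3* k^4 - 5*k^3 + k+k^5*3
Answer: c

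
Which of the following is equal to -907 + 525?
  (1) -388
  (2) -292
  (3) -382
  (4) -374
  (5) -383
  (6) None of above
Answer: 3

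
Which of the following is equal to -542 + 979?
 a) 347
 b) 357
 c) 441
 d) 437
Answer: d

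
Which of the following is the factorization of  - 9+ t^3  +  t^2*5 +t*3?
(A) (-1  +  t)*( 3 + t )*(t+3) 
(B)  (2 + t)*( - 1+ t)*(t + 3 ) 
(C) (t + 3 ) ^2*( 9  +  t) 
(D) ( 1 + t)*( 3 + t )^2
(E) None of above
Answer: A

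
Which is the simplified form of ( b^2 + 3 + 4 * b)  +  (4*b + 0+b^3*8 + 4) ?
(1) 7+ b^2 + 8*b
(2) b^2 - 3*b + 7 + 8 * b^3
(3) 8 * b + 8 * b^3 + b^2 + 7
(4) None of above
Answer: 3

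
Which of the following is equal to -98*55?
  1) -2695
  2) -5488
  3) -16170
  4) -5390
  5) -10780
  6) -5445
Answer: 4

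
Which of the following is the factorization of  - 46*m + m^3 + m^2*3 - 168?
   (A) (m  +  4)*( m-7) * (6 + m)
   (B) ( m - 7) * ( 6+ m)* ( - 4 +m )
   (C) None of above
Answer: A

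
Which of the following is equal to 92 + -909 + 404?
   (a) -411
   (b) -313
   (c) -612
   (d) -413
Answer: d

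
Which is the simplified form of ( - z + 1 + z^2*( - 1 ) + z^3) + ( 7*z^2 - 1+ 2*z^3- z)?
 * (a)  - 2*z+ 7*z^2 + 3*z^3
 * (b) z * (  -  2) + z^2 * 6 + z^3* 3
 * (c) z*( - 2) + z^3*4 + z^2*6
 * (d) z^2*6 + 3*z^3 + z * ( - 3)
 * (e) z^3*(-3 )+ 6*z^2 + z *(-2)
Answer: b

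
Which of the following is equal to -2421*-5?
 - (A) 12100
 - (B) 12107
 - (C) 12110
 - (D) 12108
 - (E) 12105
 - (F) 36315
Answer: E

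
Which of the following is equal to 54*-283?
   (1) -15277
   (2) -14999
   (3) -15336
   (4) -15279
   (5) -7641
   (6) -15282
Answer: 6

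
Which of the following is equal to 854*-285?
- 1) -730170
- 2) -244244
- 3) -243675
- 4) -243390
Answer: 4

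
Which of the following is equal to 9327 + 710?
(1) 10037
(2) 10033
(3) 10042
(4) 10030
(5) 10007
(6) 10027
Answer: 1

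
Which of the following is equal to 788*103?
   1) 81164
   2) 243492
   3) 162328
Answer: 1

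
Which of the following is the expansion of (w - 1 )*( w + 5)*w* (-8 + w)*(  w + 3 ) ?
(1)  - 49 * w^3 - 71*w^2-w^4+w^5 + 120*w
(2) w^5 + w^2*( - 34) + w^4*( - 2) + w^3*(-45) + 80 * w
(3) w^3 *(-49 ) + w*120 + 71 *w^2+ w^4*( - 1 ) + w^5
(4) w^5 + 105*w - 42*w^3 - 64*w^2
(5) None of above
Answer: 1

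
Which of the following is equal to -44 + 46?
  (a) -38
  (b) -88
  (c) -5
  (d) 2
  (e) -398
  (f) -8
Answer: d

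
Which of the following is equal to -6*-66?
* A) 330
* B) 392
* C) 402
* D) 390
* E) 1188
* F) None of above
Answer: F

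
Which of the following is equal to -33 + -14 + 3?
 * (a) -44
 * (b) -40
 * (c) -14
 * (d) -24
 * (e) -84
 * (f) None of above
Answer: a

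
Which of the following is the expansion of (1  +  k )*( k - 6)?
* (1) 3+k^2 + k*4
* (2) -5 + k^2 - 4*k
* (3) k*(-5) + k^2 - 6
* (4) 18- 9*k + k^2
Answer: 3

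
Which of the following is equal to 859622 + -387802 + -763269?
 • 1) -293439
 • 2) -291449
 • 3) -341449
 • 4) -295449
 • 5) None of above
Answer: 2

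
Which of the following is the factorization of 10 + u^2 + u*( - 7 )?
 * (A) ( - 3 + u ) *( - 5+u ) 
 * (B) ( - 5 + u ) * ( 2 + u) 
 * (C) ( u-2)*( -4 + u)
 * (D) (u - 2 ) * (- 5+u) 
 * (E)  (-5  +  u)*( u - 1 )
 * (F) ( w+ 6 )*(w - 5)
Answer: D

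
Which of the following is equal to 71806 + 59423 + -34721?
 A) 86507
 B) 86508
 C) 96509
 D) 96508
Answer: D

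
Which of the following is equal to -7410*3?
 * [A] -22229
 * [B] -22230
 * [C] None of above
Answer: B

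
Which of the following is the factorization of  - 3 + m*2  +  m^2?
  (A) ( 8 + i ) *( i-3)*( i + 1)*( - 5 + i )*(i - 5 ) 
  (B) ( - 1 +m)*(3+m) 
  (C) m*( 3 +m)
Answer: B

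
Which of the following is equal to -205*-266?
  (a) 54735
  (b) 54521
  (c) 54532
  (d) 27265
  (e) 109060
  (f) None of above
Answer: f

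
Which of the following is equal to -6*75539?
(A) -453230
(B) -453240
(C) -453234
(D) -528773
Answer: C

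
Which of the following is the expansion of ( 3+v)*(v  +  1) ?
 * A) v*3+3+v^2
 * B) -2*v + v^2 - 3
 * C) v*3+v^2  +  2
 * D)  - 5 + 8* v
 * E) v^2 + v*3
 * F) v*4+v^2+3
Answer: F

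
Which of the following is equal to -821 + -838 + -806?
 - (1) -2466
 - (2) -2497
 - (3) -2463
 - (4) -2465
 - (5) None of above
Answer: 4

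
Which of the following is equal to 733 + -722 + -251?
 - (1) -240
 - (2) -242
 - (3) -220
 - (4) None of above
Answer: 1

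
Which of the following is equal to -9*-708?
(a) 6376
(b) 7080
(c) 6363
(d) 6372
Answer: d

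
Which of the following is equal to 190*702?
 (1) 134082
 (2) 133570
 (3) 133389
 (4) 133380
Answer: 4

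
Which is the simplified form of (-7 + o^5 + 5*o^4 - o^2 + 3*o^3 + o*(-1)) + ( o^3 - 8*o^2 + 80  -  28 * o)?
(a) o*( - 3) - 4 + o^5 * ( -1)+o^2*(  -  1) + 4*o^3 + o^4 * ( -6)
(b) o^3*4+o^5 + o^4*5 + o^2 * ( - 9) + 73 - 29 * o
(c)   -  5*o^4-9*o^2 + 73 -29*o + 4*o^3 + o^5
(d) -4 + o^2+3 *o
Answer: b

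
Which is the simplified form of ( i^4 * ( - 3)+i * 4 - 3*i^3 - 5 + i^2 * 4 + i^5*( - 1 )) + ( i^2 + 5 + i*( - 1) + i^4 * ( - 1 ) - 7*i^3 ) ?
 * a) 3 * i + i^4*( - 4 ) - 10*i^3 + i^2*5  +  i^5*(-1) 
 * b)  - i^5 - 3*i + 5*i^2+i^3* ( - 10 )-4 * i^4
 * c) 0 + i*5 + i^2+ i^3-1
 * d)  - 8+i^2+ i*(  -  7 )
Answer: a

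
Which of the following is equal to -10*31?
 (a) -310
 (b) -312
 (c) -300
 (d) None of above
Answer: a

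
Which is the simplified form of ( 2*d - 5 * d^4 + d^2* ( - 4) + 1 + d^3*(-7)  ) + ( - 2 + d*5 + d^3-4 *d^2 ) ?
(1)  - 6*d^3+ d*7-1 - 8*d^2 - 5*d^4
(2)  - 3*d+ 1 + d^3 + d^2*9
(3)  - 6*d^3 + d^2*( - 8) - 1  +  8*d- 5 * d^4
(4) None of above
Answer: 1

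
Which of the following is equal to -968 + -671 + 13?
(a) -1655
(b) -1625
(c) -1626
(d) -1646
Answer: c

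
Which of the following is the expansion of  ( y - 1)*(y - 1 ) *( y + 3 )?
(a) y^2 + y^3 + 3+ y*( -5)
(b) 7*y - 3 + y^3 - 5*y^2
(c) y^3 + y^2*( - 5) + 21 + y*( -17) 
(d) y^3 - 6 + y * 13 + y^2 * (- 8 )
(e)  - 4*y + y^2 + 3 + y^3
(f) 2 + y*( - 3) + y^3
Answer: a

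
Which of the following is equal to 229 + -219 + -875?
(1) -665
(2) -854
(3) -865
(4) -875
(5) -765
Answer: 3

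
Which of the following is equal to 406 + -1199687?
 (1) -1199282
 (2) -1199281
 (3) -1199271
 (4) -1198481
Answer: 2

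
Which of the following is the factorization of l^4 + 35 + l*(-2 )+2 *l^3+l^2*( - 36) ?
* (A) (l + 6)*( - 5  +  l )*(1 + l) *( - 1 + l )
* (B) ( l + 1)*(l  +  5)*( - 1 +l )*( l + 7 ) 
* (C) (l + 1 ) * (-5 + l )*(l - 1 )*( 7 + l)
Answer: C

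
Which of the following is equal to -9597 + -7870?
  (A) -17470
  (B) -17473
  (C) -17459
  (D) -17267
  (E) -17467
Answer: E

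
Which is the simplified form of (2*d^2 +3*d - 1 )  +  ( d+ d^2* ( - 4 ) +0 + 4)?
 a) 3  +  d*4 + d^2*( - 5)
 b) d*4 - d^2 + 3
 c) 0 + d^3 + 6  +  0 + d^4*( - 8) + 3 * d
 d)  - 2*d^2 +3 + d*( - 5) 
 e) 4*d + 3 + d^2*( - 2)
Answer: e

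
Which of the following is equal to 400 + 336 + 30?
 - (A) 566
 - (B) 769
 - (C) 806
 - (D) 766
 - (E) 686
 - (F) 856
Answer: D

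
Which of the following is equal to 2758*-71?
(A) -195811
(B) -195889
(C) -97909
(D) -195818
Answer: D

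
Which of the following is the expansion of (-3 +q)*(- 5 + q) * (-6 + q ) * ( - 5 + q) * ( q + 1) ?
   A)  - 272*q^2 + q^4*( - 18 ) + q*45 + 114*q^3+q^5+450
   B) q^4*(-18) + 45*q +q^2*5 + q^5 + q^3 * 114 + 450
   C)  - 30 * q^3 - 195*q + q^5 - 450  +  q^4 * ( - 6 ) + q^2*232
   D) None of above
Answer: A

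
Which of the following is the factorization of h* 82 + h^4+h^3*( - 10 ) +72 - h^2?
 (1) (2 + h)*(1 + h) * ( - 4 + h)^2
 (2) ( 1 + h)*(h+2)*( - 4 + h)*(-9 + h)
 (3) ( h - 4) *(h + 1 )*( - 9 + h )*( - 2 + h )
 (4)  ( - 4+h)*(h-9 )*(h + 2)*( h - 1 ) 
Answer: 2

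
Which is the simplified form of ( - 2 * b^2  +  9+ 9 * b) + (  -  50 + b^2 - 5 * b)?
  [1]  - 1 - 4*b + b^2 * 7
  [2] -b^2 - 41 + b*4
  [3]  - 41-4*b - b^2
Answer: 2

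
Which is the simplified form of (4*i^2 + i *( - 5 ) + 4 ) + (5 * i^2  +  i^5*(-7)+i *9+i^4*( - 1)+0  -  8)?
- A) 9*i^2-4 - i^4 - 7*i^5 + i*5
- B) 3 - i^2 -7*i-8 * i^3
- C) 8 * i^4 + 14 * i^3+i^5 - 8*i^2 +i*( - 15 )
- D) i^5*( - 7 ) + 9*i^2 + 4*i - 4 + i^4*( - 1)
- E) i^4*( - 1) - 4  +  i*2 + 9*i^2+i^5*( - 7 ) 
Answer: D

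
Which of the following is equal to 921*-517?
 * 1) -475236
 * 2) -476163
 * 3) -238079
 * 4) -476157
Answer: 4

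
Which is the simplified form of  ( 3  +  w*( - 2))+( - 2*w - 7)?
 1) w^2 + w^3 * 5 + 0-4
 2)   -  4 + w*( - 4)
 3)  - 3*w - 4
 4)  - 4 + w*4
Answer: 2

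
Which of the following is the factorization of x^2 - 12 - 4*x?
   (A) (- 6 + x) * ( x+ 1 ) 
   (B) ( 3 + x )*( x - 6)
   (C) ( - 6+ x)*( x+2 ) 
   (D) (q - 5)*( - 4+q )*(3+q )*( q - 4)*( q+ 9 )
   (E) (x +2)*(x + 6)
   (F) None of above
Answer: C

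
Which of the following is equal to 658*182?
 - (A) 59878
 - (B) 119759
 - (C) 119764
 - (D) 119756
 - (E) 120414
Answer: D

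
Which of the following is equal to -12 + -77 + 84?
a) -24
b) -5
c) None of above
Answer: b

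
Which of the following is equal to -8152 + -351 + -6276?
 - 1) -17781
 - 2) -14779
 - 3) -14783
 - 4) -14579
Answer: 2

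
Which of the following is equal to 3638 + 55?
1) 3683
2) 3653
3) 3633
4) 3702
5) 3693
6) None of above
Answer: 5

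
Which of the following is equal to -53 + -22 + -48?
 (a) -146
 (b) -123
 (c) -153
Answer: b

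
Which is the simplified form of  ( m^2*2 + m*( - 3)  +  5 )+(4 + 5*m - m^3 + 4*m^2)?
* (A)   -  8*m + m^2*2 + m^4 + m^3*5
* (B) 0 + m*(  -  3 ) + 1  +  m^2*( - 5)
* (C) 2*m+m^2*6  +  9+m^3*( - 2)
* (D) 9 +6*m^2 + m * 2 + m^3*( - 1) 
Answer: D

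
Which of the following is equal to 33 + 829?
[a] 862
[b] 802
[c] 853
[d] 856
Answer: a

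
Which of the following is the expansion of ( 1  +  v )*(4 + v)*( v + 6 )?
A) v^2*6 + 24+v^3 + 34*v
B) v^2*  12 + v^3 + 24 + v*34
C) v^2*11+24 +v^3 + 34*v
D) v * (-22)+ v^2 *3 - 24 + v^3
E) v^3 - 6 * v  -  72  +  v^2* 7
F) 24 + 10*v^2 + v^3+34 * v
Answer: C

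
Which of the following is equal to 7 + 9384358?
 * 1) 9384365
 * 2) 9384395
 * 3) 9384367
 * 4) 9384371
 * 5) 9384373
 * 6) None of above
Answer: 1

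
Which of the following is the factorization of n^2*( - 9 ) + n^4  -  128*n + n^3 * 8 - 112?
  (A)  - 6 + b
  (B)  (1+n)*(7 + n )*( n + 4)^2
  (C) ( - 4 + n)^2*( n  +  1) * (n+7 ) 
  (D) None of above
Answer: D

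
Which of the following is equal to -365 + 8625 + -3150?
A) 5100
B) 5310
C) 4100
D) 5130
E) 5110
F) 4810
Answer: E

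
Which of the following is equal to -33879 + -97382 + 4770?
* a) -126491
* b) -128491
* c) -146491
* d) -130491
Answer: a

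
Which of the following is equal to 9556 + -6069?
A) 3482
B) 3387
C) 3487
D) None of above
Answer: C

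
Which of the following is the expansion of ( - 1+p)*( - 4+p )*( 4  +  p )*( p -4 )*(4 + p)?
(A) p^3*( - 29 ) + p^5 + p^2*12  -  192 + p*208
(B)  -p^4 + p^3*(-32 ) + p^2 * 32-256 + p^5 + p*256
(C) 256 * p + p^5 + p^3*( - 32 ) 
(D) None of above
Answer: B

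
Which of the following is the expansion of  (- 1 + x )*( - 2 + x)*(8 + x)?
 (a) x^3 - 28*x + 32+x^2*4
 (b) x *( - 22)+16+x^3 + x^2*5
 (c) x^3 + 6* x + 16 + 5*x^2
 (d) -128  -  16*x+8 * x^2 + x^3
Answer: b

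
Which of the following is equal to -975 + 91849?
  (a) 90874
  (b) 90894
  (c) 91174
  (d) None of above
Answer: a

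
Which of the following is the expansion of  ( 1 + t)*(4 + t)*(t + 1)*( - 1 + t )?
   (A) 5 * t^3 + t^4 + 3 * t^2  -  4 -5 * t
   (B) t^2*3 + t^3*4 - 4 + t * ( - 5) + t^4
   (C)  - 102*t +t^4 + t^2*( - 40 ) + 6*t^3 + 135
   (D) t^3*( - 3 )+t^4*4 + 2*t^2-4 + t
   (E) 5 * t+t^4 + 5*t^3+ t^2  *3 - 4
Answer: A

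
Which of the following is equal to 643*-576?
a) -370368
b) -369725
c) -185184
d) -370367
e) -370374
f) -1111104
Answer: a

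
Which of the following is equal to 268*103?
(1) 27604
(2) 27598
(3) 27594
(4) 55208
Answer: 1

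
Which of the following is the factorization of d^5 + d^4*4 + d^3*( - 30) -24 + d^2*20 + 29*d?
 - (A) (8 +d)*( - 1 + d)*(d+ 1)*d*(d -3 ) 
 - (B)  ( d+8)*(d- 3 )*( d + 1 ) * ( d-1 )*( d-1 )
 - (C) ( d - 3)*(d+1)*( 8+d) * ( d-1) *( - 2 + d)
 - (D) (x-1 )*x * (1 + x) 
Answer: B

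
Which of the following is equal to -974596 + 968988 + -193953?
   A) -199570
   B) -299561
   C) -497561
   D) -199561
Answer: D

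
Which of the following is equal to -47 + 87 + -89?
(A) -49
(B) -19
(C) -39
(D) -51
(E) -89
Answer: A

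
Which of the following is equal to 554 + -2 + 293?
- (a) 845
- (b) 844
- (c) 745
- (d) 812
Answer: a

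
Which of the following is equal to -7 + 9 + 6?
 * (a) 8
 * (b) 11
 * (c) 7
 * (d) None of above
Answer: a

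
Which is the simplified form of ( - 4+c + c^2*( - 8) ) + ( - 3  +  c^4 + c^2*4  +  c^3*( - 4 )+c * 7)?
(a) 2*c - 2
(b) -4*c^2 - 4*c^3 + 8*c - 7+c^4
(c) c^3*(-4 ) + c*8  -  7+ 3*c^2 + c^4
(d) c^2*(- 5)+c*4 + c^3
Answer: b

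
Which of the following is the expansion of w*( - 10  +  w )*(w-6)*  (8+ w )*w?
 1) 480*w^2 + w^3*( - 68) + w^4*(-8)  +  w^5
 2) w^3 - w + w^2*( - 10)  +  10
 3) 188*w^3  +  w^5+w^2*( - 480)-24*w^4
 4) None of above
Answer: 1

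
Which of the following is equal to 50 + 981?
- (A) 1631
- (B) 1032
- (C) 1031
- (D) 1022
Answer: C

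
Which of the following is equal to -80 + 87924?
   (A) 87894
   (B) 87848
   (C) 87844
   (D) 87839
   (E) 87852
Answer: C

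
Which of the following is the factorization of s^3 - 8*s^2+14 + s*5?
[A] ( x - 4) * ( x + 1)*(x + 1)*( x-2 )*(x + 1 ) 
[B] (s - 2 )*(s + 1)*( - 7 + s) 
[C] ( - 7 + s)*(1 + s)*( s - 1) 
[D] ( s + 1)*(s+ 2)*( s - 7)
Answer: B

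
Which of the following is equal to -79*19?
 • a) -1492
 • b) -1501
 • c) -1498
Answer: b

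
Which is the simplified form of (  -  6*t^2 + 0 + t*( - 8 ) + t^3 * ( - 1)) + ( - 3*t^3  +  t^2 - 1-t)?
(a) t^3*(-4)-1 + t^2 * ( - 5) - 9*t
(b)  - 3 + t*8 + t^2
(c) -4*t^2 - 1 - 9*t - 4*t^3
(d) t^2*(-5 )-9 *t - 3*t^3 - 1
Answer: a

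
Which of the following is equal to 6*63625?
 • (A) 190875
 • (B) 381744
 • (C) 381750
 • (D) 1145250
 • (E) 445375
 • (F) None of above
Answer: C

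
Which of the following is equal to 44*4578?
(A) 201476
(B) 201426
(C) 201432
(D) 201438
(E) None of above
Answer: C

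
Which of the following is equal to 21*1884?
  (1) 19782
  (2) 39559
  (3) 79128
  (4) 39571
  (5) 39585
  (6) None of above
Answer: 6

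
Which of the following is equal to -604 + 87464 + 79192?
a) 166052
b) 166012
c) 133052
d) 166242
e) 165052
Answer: a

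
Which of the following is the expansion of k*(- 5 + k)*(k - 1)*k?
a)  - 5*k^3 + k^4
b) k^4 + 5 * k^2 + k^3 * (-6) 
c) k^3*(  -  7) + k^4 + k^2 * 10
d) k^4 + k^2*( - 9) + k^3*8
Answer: b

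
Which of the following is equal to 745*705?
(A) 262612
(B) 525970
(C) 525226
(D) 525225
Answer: D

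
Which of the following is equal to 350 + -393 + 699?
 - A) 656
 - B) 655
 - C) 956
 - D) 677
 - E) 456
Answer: A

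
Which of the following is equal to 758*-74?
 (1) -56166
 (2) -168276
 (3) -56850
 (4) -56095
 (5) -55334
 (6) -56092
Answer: 6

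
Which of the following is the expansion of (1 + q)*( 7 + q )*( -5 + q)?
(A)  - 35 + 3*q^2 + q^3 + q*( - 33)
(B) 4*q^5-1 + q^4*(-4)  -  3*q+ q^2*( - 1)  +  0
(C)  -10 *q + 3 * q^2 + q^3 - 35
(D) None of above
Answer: A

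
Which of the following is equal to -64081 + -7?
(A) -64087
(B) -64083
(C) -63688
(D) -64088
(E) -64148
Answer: D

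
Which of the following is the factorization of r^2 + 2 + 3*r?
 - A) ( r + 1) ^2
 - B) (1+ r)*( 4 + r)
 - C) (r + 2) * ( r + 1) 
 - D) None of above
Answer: C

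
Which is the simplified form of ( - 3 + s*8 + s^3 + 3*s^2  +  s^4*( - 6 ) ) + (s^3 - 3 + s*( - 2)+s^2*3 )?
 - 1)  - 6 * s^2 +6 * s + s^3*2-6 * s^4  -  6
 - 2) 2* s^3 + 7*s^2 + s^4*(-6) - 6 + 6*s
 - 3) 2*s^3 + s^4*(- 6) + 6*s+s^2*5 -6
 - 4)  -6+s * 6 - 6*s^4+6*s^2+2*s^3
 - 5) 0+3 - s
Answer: 4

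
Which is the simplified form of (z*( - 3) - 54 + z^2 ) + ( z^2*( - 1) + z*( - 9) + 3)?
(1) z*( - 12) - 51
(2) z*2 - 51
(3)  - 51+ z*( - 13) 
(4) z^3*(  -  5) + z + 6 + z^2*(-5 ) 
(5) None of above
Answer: 1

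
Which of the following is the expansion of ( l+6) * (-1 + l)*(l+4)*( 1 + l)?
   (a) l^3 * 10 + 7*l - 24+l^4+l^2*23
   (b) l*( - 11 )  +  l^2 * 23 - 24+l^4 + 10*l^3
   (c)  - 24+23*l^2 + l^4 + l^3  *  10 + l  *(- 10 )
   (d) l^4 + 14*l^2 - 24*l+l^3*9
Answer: c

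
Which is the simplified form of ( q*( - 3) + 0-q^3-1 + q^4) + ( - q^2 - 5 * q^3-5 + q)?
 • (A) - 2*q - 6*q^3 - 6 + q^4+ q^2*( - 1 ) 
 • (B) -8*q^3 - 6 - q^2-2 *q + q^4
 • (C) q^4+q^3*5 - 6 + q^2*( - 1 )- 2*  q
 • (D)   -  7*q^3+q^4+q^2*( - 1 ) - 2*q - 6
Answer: A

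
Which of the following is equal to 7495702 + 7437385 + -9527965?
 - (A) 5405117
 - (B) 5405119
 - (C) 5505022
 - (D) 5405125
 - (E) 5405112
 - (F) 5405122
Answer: F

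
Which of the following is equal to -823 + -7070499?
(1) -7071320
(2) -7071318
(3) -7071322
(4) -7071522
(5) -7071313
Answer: 3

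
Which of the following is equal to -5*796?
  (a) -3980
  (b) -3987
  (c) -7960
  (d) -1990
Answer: a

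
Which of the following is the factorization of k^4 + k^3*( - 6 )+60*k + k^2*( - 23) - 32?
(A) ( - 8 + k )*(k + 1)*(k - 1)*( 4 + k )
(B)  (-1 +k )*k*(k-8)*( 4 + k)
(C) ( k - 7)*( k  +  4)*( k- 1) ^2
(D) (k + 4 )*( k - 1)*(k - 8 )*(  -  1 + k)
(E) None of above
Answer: D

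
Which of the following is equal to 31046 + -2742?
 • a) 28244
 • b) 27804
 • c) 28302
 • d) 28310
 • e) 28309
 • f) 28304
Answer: f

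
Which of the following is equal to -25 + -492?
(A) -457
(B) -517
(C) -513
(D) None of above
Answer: B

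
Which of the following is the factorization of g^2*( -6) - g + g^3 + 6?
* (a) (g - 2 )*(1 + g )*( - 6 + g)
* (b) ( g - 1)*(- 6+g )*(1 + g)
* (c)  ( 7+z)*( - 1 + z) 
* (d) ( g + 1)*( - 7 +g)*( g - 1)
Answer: b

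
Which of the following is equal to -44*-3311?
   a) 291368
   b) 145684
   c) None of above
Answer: b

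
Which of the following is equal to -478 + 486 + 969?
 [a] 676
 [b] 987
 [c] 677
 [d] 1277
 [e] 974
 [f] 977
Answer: f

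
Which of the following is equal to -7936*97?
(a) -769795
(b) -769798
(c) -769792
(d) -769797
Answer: c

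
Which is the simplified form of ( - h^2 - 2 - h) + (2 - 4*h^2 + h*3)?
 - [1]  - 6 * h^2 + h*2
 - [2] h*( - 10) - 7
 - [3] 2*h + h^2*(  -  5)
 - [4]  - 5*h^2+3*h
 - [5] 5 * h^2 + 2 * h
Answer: 3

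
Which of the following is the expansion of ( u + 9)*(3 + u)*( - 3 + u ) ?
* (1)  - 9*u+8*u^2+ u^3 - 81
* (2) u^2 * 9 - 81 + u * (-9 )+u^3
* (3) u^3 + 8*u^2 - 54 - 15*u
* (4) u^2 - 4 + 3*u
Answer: 2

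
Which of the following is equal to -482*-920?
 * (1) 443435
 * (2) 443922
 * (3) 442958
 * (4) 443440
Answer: 4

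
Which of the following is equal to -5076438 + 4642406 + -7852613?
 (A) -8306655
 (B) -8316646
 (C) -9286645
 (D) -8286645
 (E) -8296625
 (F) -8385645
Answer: D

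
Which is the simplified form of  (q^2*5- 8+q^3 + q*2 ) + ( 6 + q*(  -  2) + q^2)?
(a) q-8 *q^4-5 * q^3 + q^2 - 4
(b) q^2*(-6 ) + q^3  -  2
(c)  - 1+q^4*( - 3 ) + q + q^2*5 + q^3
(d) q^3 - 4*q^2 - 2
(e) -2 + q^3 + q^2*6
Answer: e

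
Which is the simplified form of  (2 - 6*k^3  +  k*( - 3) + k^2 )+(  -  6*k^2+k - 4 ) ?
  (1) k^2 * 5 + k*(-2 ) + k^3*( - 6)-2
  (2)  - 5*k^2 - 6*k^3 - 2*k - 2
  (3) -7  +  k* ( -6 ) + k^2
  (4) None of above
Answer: 2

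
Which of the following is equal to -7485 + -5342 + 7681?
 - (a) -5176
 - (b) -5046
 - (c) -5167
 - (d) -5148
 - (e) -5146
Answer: e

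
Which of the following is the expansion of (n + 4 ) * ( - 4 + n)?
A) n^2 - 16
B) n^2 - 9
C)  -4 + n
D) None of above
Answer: A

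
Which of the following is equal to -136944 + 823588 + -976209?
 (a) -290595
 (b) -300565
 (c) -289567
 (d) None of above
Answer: d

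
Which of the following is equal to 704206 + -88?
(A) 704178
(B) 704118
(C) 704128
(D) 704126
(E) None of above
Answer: B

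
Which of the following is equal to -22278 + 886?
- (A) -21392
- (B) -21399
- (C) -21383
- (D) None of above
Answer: A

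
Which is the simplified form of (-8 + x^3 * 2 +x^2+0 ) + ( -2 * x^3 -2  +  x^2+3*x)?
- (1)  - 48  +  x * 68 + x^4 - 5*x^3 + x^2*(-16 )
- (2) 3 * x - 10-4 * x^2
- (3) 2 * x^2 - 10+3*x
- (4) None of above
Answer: 3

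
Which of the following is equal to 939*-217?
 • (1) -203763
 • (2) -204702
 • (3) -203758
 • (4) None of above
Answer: 1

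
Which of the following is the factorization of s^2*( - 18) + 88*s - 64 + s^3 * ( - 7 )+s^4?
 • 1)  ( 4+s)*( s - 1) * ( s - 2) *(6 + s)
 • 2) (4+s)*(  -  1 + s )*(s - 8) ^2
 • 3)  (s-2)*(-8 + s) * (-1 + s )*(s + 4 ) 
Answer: 3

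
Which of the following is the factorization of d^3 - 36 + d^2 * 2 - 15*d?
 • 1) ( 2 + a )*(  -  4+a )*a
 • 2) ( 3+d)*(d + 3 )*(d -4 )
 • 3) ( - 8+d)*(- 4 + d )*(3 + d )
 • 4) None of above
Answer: 2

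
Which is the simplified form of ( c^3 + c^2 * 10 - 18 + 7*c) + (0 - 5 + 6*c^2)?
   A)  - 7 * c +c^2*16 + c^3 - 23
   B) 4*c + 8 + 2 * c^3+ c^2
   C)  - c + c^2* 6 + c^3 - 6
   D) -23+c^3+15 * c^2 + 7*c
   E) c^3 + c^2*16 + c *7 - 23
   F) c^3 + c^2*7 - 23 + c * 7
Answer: E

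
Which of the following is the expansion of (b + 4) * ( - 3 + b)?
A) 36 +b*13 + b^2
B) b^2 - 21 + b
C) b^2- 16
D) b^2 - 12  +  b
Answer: D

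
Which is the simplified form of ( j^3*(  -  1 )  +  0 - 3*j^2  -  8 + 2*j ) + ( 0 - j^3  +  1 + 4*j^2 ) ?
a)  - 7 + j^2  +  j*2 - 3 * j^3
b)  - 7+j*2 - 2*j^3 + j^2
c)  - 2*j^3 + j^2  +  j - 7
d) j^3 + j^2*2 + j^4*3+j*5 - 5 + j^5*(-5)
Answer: b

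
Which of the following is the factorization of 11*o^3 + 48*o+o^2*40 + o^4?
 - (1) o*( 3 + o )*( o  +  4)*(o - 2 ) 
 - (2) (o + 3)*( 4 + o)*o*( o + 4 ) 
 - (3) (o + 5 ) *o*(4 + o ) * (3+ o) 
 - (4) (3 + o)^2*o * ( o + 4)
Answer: 2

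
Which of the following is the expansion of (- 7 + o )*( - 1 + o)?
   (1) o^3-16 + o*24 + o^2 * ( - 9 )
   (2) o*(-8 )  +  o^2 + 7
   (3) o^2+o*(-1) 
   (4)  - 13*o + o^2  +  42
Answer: 2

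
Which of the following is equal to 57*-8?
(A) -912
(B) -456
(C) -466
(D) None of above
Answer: B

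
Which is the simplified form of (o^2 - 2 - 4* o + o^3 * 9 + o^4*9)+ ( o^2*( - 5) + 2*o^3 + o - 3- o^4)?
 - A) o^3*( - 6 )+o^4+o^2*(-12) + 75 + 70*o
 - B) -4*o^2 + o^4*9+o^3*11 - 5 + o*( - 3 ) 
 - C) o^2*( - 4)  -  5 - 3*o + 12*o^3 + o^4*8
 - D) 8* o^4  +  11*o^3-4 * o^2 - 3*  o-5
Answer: D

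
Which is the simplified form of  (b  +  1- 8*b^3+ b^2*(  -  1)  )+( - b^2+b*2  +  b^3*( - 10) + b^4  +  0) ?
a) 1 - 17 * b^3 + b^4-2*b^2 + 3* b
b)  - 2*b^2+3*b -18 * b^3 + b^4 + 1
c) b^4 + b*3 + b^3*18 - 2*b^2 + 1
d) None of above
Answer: b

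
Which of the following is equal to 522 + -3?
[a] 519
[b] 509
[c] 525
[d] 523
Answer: a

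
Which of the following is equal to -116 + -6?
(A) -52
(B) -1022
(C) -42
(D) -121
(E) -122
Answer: E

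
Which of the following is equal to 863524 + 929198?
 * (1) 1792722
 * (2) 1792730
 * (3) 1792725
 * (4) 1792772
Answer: 1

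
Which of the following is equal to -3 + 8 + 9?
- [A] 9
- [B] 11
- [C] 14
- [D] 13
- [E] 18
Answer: C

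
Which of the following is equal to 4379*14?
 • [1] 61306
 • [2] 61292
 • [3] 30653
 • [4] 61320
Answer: 1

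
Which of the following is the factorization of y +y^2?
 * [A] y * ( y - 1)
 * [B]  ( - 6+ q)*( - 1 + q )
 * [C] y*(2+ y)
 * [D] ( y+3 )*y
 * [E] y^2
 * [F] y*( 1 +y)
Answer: F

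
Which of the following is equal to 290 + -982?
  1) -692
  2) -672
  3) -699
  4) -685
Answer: 1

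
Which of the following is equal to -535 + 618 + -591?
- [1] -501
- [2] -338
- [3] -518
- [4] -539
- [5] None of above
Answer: 5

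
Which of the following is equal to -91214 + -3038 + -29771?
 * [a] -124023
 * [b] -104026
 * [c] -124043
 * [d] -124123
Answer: a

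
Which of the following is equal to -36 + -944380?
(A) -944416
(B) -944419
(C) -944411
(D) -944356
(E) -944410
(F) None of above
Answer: A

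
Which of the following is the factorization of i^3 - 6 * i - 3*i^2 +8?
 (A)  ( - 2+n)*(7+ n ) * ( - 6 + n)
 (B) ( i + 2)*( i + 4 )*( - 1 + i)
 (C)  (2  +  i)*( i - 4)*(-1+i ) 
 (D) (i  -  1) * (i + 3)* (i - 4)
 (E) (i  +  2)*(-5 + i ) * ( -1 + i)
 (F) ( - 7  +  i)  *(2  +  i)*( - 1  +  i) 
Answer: C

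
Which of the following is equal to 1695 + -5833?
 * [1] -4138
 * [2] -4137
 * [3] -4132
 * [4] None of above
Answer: 1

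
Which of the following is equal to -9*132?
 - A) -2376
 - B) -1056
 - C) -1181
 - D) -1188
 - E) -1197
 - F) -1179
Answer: D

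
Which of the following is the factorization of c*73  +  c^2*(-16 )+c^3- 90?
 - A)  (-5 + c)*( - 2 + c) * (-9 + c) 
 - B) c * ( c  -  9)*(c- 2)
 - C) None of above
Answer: A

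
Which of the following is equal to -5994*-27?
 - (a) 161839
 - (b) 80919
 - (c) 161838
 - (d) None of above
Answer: c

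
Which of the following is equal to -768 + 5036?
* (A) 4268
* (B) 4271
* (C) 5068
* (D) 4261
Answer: A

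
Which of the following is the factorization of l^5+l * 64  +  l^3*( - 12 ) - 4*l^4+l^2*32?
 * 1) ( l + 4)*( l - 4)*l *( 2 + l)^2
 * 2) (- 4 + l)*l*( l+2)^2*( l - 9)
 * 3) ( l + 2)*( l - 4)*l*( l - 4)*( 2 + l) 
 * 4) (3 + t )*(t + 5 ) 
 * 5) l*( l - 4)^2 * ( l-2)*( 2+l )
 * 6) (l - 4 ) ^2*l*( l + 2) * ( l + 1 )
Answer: 3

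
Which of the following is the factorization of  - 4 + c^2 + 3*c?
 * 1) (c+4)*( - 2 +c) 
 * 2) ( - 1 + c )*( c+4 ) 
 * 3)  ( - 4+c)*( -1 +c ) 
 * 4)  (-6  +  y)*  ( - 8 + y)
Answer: 2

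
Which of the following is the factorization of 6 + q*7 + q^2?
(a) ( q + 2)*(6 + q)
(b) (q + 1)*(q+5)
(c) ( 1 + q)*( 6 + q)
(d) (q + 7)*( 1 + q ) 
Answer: c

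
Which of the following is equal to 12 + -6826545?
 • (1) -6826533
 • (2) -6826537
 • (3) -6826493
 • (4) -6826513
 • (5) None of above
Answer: 1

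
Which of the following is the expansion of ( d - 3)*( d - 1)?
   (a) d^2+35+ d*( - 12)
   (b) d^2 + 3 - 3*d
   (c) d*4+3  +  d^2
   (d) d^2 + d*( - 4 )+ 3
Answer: d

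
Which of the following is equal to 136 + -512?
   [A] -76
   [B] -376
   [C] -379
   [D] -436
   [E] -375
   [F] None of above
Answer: B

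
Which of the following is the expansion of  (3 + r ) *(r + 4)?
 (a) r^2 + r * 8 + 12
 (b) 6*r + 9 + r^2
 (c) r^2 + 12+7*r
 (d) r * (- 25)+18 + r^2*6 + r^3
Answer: c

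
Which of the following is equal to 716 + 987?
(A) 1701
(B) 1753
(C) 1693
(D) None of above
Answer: D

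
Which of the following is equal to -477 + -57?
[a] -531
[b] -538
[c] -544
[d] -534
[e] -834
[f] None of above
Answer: d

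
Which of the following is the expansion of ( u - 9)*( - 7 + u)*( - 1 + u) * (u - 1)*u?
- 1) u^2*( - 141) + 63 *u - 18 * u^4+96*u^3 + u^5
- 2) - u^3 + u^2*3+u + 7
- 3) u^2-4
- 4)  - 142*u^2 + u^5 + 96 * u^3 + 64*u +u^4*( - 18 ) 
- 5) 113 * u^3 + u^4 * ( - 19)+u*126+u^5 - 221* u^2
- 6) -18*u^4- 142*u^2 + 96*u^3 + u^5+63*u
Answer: 6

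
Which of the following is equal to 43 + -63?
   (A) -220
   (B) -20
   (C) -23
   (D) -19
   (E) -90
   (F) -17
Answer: B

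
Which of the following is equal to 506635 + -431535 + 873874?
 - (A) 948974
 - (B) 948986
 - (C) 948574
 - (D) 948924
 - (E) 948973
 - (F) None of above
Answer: A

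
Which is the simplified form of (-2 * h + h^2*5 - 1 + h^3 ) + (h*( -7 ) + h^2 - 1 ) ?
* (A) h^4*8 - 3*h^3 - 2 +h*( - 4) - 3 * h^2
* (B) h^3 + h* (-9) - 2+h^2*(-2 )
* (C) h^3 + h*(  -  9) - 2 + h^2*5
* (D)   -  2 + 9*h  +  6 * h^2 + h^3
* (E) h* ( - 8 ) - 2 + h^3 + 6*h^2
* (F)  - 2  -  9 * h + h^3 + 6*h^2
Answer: F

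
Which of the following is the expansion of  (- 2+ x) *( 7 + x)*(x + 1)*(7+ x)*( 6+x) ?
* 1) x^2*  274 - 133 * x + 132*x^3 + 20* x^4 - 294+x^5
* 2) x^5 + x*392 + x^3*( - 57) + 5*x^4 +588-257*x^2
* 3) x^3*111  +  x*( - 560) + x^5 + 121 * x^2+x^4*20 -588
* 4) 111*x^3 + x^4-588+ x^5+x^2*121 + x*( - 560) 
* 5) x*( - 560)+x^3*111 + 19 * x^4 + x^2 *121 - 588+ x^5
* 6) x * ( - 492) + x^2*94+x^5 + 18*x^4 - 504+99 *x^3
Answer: 5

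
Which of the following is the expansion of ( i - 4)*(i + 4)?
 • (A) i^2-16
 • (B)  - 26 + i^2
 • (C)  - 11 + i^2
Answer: A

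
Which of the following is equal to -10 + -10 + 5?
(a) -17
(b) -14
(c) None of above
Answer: c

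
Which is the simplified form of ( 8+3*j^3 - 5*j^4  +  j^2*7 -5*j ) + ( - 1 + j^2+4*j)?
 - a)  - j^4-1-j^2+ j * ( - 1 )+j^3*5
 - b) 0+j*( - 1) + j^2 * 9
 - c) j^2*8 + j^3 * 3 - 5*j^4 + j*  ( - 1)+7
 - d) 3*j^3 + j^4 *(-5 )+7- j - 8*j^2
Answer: c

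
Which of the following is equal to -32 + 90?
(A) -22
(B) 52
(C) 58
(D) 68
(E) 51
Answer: C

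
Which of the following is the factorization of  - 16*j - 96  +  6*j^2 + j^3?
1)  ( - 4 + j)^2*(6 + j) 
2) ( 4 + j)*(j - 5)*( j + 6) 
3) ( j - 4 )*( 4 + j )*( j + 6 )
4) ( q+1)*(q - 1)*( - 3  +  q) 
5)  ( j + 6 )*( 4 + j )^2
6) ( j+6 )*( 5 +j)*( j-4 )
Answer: 3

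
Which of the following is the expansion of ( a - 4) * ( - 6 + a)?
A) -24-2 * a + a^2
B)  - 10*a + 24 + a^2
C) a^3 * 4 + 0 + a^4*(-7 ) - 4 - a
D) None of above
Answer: B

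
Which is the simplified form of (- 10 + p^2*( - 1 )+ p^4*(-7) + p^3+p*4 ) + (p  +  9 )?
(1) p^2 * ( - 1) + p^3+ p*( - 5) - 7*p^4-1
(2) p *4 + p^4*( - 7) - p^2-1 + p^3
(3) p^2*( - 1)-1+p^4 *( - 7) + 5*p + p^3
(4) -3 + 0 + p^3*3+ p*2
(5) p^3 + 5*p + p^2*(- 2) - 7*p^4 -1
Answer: 3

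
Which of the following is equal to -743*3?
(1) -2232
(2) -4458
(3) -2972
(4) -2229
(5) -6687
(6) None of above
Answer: 4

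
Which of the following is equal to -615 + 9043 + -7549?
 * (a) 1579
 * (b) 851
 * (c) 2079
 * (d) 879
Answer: d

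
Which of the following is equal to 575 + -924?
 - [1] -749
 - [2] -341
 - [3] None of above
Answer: 3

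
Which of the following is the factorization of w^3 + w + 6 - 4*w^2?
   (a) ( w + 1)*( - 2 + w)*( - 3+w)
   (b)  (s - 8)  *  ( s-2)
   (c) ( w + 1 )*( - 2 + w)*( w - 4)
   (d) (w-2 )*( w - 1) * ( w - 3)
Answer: a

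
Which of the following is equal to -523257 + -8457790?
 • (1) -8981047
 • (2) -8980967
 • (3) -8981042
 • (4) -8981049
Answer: 1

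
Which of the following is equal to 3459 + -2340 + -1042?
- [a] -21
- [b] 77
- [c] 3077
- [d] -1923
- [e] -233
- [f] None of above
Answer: b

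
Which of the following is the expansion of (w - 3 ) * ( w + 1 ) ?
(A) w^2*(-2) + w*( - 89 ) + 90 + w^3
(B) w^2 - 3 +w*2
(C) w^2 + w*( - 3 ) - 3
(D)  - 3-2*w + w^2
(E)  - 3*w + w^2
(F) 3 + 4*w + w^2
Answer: D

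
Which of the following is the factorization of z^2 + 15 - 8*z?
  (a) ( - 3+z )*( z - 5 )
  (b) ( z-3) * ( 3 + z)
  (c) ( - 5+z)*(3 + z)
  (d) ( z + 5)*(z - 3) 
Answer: a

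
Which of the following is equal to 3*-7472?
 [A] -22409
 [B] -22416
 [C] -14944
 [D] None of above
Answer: B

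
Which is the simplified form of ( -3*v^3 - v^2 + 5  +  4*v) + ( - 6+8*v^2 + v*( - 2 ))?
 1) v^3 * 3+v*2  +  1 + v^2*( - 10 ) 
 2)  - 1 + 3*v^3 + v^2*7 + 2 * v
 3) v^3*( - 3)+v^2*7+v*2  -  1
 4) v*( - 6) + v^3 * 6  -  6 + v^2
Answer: 3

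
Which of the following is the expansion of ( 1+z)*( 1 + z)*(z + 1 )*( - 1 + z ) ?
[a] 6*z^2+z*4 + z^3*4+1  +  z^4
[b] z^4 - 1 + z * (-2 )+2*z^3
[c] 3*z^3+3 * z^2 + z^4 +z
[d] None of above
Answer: b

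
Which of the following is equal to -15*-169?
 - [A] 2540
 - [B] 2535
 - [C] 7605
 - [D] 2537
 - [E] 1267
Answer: B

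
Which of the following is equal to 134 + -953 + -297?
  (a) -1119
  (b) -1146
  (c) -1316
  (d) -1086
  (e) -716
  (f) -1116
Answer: f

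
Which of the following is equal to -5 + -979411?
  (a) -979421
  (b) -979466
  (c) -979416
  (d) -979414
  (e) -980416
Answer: c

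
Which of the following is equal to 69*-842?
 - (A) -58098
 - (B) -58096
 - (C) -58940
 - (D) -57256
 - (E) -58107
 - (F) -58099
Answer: A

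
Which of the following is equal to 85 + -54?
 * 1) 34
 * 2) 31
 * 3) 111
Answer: 2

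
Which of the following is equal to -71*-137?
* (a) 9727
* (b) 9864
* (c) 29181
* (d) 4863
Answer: a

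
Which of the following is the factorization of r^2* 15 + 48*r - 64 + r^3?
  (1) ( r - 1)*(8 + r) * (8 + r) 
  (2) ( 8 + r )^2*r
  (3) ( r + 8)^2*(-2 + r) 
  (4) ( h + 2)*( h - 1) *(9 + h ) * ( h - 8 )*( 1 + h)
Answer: 1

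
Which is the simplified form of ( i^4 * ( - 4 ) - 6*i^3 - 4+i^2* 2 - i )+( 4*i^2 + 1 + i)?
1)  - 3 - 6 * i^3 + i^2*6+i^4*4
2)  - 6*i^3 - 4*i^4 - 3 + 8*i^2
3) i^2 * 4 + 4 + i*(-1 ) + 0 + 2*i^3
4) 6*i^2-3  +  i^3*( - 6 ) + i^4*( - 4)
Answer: 4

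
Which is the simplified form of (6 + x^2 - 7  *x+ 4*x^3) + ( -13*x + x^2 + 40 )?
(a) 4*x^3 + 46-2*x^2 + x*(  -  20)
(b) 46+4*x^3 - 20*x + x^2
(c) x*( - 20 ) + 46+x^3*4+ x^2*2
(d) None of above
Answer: c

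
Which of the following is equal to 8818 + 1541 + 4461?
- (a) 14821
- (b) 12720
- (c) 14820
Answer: c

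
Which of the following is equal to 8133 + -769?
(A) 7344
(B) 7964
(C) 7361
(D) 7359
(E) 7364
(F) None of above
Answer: E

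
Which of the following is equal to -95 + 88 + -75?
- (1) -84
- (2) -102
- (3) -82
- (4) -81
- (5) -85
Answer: 3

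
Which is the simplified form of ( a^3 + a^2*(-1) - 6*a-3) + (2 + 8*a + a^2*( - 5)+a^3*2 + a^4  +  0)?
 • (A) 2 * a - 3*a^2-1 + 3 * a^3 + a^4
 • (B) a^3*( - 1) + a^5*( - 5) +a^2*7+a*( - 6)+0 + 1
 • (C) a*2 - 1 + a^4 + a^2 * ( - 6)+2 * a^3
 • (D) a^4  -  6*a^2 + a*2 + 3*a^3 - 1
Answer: D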